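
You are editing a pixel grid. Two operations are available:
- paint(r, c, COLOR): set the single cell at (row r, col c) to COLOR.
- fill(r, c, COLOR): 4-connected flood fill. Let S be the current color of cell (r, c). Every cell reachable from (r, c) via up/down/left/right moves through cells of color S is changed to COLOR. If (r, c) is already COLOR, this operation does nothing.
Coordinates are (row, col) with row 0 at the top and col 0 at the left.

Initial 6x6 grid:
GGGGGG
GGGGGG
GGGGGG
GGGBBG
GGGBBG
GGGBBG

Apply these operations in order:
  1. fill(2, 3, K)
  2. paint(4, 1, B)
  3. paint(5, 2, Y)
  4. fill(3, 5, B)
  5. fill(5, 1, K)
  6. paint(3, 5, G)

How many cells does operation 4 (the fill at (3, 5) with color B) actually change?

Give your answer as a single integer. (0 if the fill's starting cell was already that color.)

Answer: 28

Derivation:
After op 1 fill(2,3,K) [30 cells changed]:
KKKKKK
KKKKKK
KKKKKK
KKKBBK
KKKBBK
KKKBBK
After op 2 paint(4,1,B):
KKKKKK
KKKKKK
KKKKKK
KKKBBK
KBKBBK
KKKBBK
After op 3 paint(5,2,Y):
KKKKKK
KKKKKK
KKKKKK
KKKBBK
KBKBBK
KKYBBK
After op 4 fill(3,5,B) [28 cells changed]:
BBBBBB
BBBBBB
BBBBBB
BBBBBB
BBBBBB
BBYBBB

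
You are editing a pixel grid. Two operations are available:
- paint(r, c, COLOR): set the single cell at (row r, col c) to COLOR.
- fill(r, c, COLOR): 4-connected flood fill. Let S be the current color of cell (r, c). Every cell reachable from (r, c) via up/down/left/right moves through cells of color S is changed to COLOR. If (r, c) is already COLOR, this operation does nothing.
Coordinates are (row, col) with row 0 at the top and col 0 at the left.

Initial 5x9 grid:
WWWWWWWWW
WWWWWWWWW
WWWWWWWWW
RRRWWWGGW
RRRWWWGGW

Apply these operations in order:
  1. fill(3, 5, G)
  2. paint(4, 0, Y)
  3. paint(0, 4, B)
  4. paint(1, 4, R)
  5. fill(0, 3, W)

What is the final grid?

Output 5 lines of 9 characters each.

After op 1 fill(3,5,G) [35 cells changed]:
GGGGGGGGG
GGGGGGGGG
GGGGGGGGG
RRRGGGGGG
RRRGGGGGG
After op 2 paint(4,0,Y):
GGGGGGGGG
GGGGGGGGG
GGGGGGGGG
RRRGGGGGG
YRRGGGGGG
After op 3 paint(0,4,B):
GGGGBGGGG
GGGGGGGGG
GGGGGGGGG
RRRGGGGGG
YRRGGGGGG
After op 4 paint(1,4,R):
GGGGBGGGG
GGGGRGGGG
GGGGGGGGG
RRRGGGGGG
YRRGGGGGG
After op 5 fill(0,3,W) [37 cells changed]:
WWWWBWWWW
WWWWRWWWW
WWWWWWWWW
RRRWWWWWW
YRRWWWWWW

Answer: WWWWBWWWW
WWWWRWWWW
WWWWWWWWW
RRRWWWWWW
YRRWWWWWW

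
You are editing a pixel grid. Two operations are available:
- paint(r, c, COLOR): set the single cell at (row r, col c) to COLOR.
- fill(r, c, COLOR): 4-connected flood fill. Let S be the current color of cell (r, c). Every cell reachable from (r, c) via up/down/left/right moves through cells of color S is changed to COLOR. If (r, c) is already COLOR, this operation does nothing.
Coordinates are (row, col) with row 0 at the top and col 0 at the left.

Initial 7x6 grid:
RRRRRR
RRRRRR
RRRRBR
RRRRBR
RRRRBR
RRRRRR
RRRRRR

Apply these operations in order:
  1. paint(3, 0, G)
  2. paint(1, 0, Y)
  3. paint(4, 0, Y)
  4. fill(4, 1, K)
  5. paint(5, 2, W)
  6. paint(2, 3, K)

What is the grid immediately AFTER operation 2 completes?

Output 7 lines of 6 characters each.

Answer: RRRRRR
YRRRRR
RRRRBR
GRRRBR
RRRRBR
RRRRRR
RRRRRR

Derivation:
After op 1 paint(3,0,G):
RRRRRR
RRRRRR
RRRRBR
GRRRBR
RRRRBR
RRRRRR
RRRRRR
After op 2 paint(1,0,Y):
RRRRRR
YRRRRR
RRRRBR
GRRRBR
RRRRBR
RRRRRR
RRRRRR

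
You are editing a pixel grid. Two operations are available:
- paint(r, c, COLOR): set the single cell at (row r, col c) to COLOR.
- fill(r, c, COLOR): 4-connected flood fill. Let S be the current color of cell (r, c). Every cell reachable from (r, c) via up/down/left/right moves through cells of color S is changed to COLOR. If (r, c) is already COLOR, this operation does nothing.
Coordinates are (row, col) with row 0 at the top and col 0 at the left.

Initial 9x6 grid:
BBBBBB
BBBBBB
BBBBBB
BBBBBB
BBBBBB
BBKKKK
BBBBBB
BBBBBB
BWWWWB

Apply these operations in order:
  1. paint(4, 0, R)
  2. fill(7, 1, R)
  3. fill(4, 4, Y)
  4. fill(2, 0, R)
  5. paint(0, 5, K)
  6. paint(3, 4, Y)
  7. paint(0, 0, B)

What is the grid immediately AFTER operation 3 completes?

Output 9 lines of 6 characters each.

After op 1 paint(4,0,R):
BBBBBB
BBBBBB
BBBBBB
BBBBBB
RBBBBB
BBKKKK
BBBBBB
BBBBBB
BWWWWB
After op 2 fill(7,1,R) [45 cells changed]:
RRRRRR
RRRRRR
RRRRRR
RRRRRR
RRRRRR
RRKKKK
RRRRRR
RRRRRR
RWWWWR
After op 3 fill(4,4,Y) [46 cells changed]:
YYYYYY
YYYYYY
YYYYYY
YYYYYY
YYYYYY
YYKKKK
YYYYYY
YYYYYY
YWWWWY

Answer: YYYYYY
YYYYYY
YYYYYY
YYYYYY
YYYYYY
YYKKKK
YYYYYY
YYYYYY
YWWWWY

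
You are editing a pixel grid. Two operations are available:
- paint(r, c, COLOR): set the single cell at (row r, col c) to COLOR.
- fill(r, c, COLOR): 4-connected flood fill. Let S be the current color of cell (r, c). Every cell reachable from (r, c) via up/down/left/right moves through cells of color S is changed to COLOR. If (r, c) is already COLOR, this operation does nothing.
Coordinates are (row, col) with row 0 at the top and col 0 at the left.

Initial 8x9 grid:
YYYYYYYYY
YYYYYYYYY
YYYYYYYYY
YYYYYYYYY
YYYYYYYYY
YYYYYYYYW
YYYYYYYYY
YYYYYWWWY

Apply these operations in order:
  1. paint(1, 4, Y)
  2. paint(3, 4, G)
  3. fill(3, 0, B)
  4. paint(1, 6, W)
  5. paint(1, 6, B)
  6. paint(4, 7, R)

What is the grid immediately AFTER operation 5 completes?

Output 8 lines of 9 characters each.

After op 1 paint(1,4,Y):
YYYYYYYYY
YYYYYYYYY
YYYYYYYYY
YYYYYYYYY
YYYYYYYYY
YYYYYYYYW
YYYYYYYYY
YYYYYWWWY
After op 2 paint(3,4,G):
YYYYYYYYY
YYYYYYYYY
YYYYYYYYY
YYYYGYYYY
YYYYYYYYY
YYYYYYYYW
YYYYYYYYY
YYYYYWWWY
After op 3 fill(3,0,B) [67 cells changed]:
BBBBBBBBB
BBBBBBBBB
BBBBBBBBB
BBBBGBBBB
BBBBBBBBB
BBBBBBBBW
BBBBBBBBB
BBBBBWWWB
After op 4 paint(1,6,W):
BBBBBBBBB
BBBBBBWBB
BBBBBBBBB
BBBBGBBBB
BBBBBBBBB
BBBBBBBBW
BBBBBBBBB
BBBBBWWWB
After op 5 paint(1,6,B):
BBBBBBBBB
BBBBBBBBB
BBBBBBBBB
BBBBGBBBB
BBBBBBBBB
BBBBBBBBW
BBBBBBBBB
BBBBBWWWB

Answer: BBBBBBBBB
BBBBBBBBB
BBBBBBBBB
BBBBGBBBB
BBBBBBBBB
BBBBBBBBW
BBBBBBBBB
BBBBBWWWB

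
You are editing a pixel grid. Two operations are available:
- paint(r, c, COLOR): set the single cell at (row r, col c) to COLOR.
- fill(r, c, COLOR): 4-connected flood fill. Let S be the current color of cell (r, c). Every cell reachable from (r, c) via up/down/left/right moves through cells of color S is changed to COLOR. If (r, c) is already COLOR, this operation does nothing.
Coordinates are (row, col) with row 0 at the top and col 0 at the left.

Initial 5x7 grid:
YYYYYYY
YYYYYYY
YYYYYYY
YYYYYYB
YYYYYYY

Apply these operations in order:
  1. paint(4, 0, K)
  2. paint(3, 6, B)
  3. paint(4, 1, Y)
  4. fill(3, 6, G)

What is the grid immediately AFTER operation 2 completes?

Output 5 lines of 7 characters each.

After op 1 paint(4,0,K):
YYYYYYY
YYYYYYY
YYYYYYY
YYYYYYB
KYYYYYY
After op 2 paint(3,6,B):
YYYYYYY
YYYYYYY
YYYYYYY
YYYYYYB
KYYYYYY

Answer: YYYYYYY
YYYYYYY
YYYYYYY
YYYYYYB
KYYYYYY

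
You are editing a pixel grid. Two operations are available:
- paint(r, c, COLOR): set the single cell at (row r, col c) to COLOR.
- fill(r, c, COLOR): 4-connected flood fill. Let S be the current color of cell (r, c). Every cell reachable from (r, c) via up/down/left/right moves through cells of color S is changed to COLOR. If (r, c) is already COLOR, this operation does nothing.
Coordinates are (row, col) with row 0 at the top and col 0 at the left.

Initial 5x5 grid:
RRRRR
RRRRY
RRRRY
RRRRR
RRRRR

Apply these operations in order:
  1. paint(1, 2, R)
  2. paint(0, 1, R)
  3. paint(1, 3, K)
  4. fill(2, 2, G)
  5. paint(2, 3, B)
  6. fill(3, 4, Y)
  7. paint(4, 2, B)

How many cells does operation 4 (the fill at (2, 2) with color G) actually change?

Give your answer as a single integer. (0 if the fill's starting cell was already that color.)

Answer: 22

Derivation:
After op 1 paint(1,2,R):
RRRRR
RRRRY
RRRRY
RRRRR
RRRRR
After op 2 paint(0,1,R):
RRRRR
RRRRY
RRRRY
RRRRR
RRRRR
After op 3 paint(1,3,K):
RRRRR
RRRKY
RRRRY
RRRRR
RRRRR
After op 4 fill(2,2,G) [22 cells changed]:
GGGGG
GGGKY
GGGGY
GGGGG
GGGGG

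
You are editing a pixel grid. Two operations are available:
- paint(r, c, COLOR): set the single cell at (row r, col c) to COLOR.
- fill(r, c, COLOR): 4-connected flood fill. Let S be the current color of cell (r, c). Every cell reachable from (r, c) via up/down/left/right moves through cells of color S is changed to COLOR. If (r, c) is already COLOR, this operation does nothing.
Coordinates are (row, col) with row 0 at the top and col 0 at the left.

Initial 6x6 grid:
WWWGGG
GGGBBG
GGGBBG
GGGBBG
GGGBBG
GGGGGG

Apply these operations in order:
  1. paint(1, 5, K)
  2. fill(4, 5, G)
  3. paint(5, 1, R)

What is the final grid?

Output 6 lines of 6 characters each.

Answer: WWWGGG
GGGBBK
GGGBBG
GGGBBG
GGGBBG
GRGGGG

Derivation:
After op 1 paint(1,5,K):
WWWGGG
GGGBBK
GGGBBG
GGGBBG
GGGBBG
GGGGGG
After op 2 fill(4,5,G) [0 cells changed]:
WWWGGG
GGGBBK
GGGBBG
GGGBBG
GGGBBG
GGGGGG
After op 3 paint(5,1,R):
WWWGGG
GGGBBK
GGGBBG
GGGBBG
GGGBBG
GRGGGG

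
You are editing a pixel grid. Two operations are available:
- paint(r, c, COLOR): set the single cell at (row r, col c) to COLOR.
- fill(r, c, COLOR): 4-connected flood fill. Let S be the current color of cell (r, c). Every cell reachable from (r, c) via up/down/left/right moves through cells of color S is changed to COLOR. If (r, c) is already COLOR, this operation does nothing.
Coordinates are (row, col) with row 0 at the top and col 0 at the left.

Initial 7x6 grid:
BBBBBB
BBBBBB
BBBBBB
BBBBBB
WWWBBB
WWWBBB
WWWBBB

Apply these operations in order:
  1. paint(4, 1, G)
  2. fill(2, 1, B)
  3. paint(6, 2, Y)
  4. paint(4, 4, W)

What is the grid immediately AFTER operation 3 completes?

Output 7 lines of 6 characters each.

After op 1 paint(4,1,G):
BBBBBB
BBBBBB
BBBBBB
BBBBBB
WGWBBB
WWWBBB
WWWBBB
After op 2 fill(2,1,B) [0 cells changed]:
BBBBBB
BBBBBB
BBBBBB
BBBBBB
WGWBBB
WWWBBB
WWWBBB
After op 3 paint(6,2,Y):
BBBBBB
BBBBBB
BBBBBB
BBBBBB
WGWBBB
WWWBBB
WWYBBB

Answer: BBBBBB
BBBBBB
BBBBBB
BBBBBB
WGWBBB
WWWBBB
WWYBBB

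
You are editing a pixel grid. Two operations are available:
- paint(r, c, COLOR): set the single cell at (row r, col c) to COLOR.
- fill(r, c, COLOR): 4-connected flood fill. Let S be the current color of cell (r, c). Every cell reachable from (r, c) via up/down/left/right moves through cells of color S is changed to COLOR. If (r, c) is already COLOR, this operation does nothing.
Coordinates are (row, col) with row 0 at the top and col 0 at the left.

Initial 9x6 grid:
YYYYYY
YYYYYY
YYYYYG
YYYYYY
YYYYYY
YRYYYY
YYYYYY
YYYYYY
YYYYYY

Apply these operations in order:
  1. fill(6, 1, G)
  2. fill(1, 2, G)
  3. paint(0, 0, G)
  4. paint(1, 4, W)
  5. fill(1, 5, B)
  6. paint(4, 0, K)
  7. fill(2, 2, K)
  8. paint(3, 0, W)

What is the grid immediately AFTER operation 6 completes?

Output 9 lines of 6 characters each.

Answer: BBBBBB
BBBBWB
BBBBBB
BBBBBB
KBBBBB
BRBBBB
BBBBBB
BBBBBB
BBBBBB

Derivation:
After op 1 fill(6,1,G) [52 cells changed]:
GGGGGG
GGGGGG
GGGGGG
GGGGGG
GGGGGG
GRGGGG
GGGGGG
GGGGGG
GGGGGG
After op 2 fill(1,2,G) [0 cells changed]:
GGGGGG
GGGGGG
GGGGGG
GGGGGG
GGGGGG
GRGGGG
GGGGGG
GGGGGG
GGGGGG
After op 3 paint(0,0,G):
GGGGGG
GGGGGG
GGGGGG
GGGGGG
GGGGGG
GRGGGG
GGGGGG
GGGGGG
GGGGGG
After op 4 paint(1,4,W):
GGGGGG
GGGGWG
GGGGGG
GGGGGG
GGGGGG
GRGGGG
GGGGGG
GGGGGG
GGGGGG
After op 5 fill(1,5,B) [52 cells changed]:
BBBBBB
BBBBWB
BBBBBB
BBBBBB
BBBBBB
BRBBBB
BBBBBB
BBBBBB
BBBBBB
After op 6 paint(4,0,K):
BBBBBB
BBBBWB
BBBBBB
BBBBBB
KBBBBB
BRBBBB
BBBBBB
BBBBBB
BBBBBB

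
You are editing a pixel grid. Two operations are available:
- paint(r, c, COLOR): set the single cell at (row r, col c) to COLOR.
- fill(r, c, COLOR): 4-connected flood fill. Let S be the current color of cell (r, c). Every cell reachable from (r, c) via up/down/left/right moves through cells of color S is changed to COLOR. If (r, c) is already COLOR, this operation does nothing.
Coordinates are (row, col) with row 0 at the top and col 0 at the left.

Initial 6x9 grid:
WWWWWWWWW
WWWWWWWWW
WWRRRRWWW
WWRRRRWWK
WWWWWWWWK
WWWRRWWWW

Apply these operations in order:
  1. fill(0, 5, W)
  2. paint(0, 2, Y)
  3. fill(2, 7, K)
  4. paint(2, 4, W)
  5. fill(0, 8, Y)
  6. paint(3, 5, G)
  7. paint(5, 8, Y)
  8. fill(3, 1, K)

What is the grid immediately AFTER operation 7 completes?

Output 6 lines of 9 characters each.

After op 1 fill(0,5,W) [0 cells changed]:
WWWWWWWWW
WWWWWWWWW
WWRRRRWWW
WWRRRRWWK
WWWWWWWWK
WWWRRWWWW
After op 2 paint(0,2,Y):
WWYWWWWWW
WWWWWWWWW
WWRRRRWWW
WWRRRRWWK
WWWWWWWWK
WWWRRWWWW
After op 3 fill(2,7,K) [41 cells changed]:
KKYKKKKKK
KKKKKKKKK
KKRRRRKKK
KKRRRRKKK
KKKKKKKKK
KKKRRKKKK
After op 4 paint(2,4,W):
KKYKKKKKK
KKKKKKKKK
KKRRWRKKK
KKRRRRKKK
KKKKKKKKK
KKKRRKKKK
After op 5 fill(0,8,Y) [43 cells changed]:
YYYYYYYYY
YYYYYYYYY
YYRRWRYYY
YYRRRRYYY
YYYYYYYYY
YYYRRYYYY
After op 6 paint(3,5,G):
YYYYYYYYY
YYYYYYYYY
YYRRWRYYY
YYRRRGYYY
YYYYYYYYY
YYYRRYYYY
After op 7 paint(5,8,Y):
YYYYYYYYY
YYYYYYYYY
YYRRWRYYY
YYRRRGYYY
YYYYYYYYY
YYYRRYYYY

Answer: YYYYYYYYY
YYYYYYYYY
YYRRWRYYY
YYRRRGYYY
YYYYYYYYY
YYYRRYYYY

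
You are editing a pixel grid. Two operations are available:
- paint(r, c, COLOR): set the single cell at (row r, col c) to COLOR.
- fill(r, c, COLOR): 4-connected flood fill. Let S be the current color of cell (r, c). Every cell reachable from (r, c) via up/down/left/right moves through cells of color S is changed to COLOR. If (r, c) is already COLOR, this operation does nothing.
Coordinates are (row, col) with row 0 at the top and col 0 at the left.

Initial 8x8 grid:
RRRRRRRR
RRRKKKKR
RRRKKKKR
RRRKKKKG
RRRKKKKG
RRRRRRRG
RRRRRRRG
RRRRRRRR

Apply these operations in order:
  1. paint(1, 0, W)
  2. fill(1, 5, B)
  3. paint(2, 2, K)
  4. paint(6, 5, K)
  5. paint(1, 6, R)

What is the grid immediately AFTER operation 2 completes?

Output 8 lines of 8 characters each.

Answer: RRRRRRRR
WRRBBBBR
RRRBBBBR
RRRBBBBG
RRRBBBBG
RRRRRRRG
RRRRRRRG
RRRRRRRR

Derivation:
After op 1 paint(1,0,W):
RRRRRRRR
WRRKKKKR
RRRKKKKR
RRRKKKKG
RRRKKKKG
RRRRRRRG
RRRRRRRG
RRRRRRRR
After op 2 fill(1,5,B) [16 cells changed]:
RRRRRRRR
WRRBBBBR
RRRBBBBR
RRRBBBBG
RRRBBBBG
RRRRRRRG
RRRRRRRG
RRRRRRRR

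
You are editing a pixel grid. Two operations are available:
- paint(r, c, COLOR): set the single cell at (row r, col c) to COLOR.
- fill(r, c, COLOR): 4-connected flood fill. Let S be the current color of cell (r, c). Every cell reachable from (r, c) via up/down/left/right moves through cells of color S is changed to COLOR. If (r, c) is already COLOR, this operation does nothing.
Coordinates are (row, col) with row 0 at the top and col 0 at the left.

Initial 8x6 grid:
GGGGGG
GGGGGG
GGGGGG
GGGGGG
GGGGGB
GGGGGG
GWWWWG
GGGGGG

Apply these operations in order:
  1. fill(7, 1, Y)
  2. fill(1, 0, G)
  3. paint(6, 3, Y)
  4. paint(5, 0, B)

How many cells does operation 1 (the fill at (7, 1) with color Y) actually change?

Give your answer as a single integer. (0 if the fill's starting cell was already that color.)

After op 1 fill(7,1,Y) [43 cells changed]:
YYYYYY
YYYYYY
YYYYYY
YYYYYY
YYYYYB
YYYYYY
YWWWWY
YYYYYY

Answer: 43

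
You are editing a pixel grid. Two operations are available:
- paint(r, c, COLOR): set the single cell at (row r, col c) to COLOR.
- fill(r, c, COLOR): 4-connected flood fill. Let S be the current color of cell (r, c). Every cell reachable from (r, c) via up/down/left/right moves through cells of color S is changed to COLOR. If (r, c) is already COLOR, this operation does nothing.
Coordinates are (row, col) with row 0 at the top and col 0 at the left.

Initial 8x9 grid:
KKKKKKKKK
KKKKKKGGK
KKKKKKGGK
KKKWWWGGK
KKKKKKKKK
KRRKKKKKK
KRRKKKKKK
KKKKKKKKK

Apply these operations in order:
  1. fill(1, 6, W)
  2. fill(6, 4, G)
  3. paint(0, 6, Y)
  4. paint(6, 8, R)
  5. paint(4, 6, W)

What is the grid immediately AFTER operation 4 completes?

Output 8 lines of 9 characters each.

After op 1 fill(1,6,W) [6 cells changed]:
KKKKKKKKK
KKKKKKWWK
KKKKKKWWK
KKKWWWWWK
KKKKKKKKK
KRRKKKKKK
KRRKKKKKK
KKKKKKKKK
After op 2 fill(6,4,G) [59 cells changed]:
GGGGGGGGG
GGGGGGWWG
GGGGGGWWG
GGGWWWWWG
GGGGGGGGG
GRRGGGGGG
GRRGGGGGG
GGGGGGGGG
After op 3 paint(0,6,Y):
GGGGGGYGG
GGGGGGWWG
GGGGGGWWG
GGGWWWWWG
GGGGGGGGG
GRRGGGGGG
GRRGGGGGG
GGGGGGGGG
After op 4 paint(6,8,R):
GGGGGGYGG
GGGGGGWWG
GGGGGGWWG
GGGWWWWWG
GGGGGGGGG
GRRGGGGGG
GRRGGGGGR
GGGGGGGGG

Answer: GGGGGGYGG
GGGGGGWWG
GGGGGGWWG
GGGWWWWWG
GGGGGGGGG
GRRGGGGGG
GRRGGGGGR
GGGGGGGGG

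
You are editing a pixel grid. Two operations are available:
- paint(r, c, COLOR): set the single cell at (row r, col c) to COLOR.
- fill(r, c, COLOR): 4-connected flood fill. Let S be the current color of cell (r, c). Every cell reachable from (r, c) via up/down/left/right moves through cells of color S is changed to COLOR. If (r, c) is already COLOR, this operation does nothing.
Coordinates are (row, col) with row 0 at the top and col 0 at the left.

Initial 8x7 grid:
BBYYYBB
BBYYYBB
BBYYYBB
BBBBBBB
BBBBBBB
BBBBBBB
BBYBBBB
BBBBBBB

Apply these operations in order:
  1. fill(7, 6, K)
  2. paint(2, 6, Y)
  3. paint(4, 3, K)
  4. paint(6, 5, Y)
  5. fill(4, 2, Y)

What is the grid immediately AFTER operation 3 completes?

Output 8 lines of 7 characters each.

Answer: KKYYYKK
KKYYYKK
KKYYYKY
KKKKKKK
KKKKKKK
KKKKKKK
KKYKKKK
KKKKKKK

Derivation:
After op 1 fill(7,6,K) [46 cells changed]:
KKYYYKK
KKYYYKK
KKYYYKK
KKKKKKK
KKKKKKK
KKKKKKK
KKYKKKK
KKKKKKK
After op 2 paint(2,6,Y):
KKYYYKK
KKYYYKK
KKYYYKY
KKKKKKK
KKKKKKK
KKKKKKK
KKYKKKK
KKKKKKK
After op 3 paint(4,3,K):
KKYYYKK
KKYYYKK
KKYYYKY
KKKKKKK
KKKKKKK
KKKKKKK
KKYKKKK
KKKKKKK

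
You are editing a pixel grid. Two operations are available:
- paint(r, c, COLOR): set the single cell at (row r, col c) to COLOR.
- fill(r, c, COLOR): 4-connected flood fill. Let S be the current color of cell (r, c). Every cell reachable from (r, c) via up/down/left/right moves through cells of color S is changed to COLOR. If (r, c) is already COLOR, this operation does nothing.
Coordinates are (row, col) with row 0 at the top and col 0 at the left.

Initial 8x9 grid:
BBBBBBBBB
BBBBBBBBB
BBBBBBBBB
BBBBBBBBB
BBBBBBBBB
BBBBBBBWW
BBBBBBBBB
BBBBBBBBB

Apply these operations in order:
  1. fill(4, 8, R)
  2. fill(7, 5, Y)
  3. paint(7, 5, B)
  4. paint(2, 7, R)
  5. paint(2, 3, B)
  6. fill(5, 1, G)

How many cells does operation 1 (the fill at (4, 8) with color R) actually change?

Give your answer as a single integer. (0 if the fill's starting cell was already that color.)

Answer: 70

Derivation:
After op 1 fill(4,8,R) [70 cells changed]:
RRRRRRRRR
RRRRRRRRR
RRRRRRRRR
RRRRRRRRR
RRRRRRRRR
RRRRRRRWW
RRRRRRRRR
RRRRRRRRR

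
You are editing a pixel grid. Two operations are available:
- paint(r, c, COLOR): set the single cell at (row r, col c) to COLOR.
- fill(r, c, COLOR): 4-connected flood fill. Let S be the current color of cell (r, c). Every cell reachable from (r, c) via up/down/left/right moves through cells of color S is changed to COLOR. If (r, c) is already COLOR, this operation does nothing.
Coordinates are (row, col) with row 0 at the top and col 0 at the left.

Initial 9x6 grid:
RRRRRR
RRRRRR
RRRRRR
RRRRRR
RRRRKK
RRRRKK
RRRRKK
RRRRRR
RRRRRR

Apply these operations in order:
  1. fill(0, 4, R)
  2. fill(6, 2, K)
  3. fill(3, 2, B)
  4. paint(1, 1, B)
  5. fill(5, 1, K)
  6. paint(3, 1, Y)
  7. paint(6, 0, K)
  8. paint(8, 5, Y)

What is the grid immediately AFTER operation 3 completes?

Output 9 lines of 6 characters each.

Answer: BBBBBB
BBBBBB
BBBBBB
BBBBBB
BBBBBB
BBBBBB
BBBBBB
BBBBBB
BBBBBB

Derivation:
After op 1 fill(0,4,R) [0 cells changed]:
RRRRRR
RRRRRR
RRRRRR
RRRRRR
RRRRKK
RRRRKK
RRRRKK
RRRRRR
RRRRRR
After op 2 fill(6,2,K) [48 cells changed]:
KKKKKK
KKKKKK
KKKKKK
KKKKKK
KKKKKK
KKKKKK
KKKKKK
KKKKKK
KKKKKK
After op 3 fill(3,2,B) [54 cells changed]:
BBBBBB
BBBBBB
BBBBBB
BBBBBB
BBBBBB
BBBBBB
BBBBBB
BBBBBB
BBBBBB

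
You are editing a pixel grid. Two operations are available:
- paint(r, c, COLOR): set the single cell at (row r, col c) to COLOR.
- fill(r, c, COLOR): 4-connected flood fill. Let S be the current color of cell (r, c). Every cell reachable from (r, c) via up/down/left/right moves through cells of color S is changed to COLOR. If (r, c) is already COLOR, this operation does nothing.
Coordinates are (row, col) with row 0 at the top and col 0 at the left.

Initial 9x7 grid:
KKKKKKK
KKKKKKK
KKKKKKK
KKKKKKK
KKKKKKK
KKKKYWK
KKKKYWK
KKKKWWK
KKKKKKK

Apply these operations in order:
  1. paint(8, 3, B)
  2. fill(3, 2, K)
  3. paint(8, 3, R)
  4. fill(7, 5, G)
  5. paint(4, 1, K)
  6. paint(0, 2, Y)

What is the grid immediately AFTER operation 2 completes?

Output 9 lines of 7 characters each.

After op 1 paint(8,3,B):
KKKKKKK
KKKKKKK
KKKKKKK
KKKKKKK
KKKKKKK
KKKKYWK
KKKKYWK
KKKKWWK
KKKBKKK
After op 2 fill(3,2,K) [0 cells changed]:
KKKKKKK
KKKKKKK
KKKKKKK
KKKKKKK
KKKKKKK
KKKKYWK
KKKKYWK
KKKKWWK
KKKBKKK

Answer: KKKKKKK
KKKKKKK
KKKKKKK
KKKKKKK
KKKKKKK
KKKKYWK
KKKKYWK
KKKKWWK
KKKBKKK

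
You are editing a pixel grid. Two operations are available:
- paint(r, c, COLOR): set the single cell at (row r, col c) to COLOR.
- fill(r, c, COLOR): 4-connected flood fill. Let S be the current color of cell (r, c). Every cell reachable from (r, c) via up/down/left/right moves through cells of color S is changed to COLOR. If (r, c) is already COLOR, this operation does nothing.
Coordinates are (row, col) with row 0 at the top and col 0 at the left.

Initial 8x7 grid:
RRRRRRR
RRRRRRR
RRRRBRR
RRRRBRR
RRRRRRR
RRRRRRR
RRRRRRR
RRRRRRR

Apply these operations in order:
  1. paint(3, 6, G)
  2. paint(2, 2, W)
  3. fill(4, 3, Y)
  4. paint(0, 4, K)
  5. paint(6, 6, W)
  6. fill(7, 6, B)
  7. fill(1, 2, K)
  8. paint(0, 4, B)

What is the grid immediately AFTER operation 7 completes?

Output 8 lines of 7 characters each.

Answer: KKKKKKK
KKKKKKK
KKWKKKK
KKKKKKG
KKKKKKK
KKKKKKK
KKKKKKW
KKKKKKK

Derivation:
After op 1 paint(3,6,G):
RRRRRRR
RRRRRRR
RRRRBRR
RRRRBRG
RRRRRRR
RRRRRRR
RRRRRRR
RRRRRRR
After op 2 paint(2,2,W):
RRRRRRR
RRRRRRR
RRWRBRR
RRRRBRG
RRRRRRR
RRRRRRR
RRRRRRR
RRRRRRR
After op 3 fill(4,3,Y) [52 cells changed]:
YYYYYYY
YYYYYYY
YYWYBYY
YYYYBYG
YYYYYYY
YYYYYYY
YYYYYYY
YYYYYYY
After op 4 paint(0,4,K):
YYYYKYY
YYYYYYY
YYWYBYY
YYYYBYG
YYYYYYY
YYYYYYY
YYYYYYY
YYYYYYY
After op 5 paint(6,6,W):
YYYYKYY
YYYYYYY
YYWYBYY
YYYYBYG
YYYYYYY
YYYYYYY
YYYYYYW
YYYYYYY
After op 6 fill(7,6,B) [50 cells changed]:
BBBBKBB
BBBBBBB
BBWBBBB
BBBBBBG
BBBBBBB
BBBBBBB
BBBBBBW
BBBBBBB
After op 7 fill(1,2,K) [52 cells changed]:
KKKKKKK
KKKKKKK
KKWKKKK
KKKKKKG
KKKKKKK
KKKKKKK
KKKKKKW
KKKKKKK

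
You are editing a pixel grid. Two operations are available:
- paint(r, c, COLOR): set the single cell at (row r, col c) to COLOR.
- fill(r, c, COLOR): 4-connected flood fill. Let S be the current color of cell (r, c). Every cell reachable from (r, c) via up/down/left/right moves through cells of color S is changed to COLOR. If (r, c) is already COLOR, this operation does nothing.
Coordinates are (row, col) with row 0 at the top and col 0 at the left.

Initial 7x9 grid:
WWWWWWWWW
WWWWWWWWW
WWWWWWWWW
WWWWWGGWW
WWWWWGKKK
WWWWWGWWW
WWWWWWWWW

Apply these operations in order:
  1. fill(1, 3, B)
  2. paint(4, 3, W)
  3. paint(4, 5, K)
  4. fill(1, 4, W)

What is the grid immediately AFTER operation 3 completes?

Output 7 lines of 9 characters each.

Answer: BBBBBBBBB
BBBBBBBBB
BBBBBBBBB
BBBBBGGBB
BBBWBKKKK
BBBBBGBBB
BBBBBBBBB

Derivation:
After op 1 fill(1,3,B) [56 cells changed]:
BBBBBBBBB
BBBBBBBBB
BBBBBBBBB
BBBBBGGBB
BBBBBGKKK
BBBBBGBBB
BBBBBBBBB
After op 2 paint(4,3,W):
BBBBBBBBB
BBBBBBBBB
BBBBBBBBB
BBBBBGGBB
BBBWBGKKK
BBBBBGBBB
BBBBBBBBB
After op 3 paint(4,5,K):
BBBBBBBBB
BBBBBBBBB
BBBBBBBBB
BBBBBGGBB
BBBWBKKKK
BBBBBGBBB
BBBBBBBBB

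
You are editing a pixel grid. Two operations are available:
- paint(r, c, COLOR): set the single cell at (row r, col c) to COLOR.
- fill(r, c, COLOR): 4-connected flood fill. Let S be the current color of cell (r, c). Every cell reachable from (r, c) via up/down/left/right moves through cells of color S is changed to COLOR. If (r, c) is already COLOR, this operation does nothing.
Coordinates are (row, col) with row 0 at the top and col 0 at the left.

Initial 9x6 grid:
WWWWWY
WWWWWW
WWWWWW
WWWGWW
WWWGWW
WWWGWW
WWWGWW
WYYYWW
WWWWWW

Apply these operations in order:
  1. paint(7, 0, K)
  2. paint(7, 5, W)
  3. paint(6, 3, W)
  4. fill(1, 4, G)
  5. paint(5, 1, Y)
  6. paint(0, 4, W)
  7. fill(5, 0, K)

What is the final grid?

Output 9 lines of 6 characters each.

Answer: KKKKWY
KKKKKK
KKKKKK
KKKKKK
KKKKKK
KYKKKK
KKKKKK
KYYYKK
KKKKKK

Derivation:
After op 1 paint(7,0,K):
WWWWWY
WWWWWW
WWWWWW
WWWGWW
WWWGWW
WWWGWW
WWWGWW
KYYYWW
WWWWWW
After op 2 paint(7,5,W):
WWWWWY
WWWWWW
WWWWWW
WWWGWW
WWWGWW
WWWGWW
WWWGWW
KYYYWW
WWWWWW
After op 3 paint(6,3,W):
WWWWWY
WWWWWW
WWWWWW
WWWGWW
WWWGWW
WWWGWW
WWWWWW
KYYYWW
WWWWWW
After op 4 fill(1,4,G) [46 cells changed]:
GGGGGY
GGGGGG
GGGGGG
GGGGGG
GGGGGG
GGGGGG
GGGGGG
KYYYGG
GGGGGG
After op 5 paint(5,1,Y):
GGGGGY
GGGGGG
GGGGGG
GGGGGG
GGGGGG
GYGGGG
GGGGGG
KYYYGG
GGGGGG
After op 6 paint(0,4,W):
GGGGWY
GGGGGG
GGGGGG
GGGGGG
GGGGGG
GYGGGG
GGGGGG
KYYYGG
GGGGGG
After op 7 fill(5,0,K) [47 cells changed]:
KKKKWY
KKKKKK
KKKKKK
KKKKKK
KKKKKK
KYKKKK
KKKKKK
KYYYKK
KKKKKK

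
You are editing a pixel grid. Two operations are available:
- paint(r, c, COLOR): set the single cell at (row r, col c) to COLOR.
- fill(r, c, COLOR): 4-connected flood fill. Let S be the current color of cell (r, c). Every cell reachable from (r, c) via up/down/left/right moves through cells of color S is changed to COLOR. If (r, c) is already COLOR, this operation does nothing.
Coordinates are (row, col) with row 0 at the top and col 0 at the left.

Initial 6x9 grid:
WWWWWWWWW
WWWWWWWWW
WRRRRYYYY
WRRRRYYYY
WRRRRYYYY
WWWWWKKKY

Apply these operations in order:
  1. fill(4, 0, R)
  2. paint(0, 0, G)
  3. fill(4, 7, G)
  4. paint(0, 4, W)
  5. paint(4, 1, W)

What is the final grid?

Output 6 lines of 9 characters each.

After op 1 fill(4,0,R) [26 cells changed]:
RRRRRRRRR
RRRRRRRRR
RRRRRYYYY
RRRRRYYYY
RRRRRYYYY
RRRRRKKKY
After op 2 paint(0,0,G):
GRRRRRRRR
RRRRRRRRR
RRRRRYYYY
RRRRRYYYY
RRRRRYYYY
RRRRRKKKY
After op 3 fill(4,7,G) [13 cells changed]:
GRRRRRRRR
RRRRRRRRR
RRRRRGGGG
RRRRRGGGG
RRRRRGGGG
RRRRRKKKG
After op 4 paint(0,4,W):
GRRRWRRRR
RRRRRRRRR
RRRRRGGGG
RRRRRGGGG
RRRRRGGGG
RRRRRKKKG
After op 5 paint(4,1,W):
GRRRWRRRR
RRRRRRRRR
RRRRRGGGG
RRRRRGGGG
RWRRRGGGG
RRRRRKKKG

Answer: GRRRWRRRR
RRRRRRRRR
RRRRRGGGG
RRRRRGGGG
RWRRRGGGG
RRRRRKKKG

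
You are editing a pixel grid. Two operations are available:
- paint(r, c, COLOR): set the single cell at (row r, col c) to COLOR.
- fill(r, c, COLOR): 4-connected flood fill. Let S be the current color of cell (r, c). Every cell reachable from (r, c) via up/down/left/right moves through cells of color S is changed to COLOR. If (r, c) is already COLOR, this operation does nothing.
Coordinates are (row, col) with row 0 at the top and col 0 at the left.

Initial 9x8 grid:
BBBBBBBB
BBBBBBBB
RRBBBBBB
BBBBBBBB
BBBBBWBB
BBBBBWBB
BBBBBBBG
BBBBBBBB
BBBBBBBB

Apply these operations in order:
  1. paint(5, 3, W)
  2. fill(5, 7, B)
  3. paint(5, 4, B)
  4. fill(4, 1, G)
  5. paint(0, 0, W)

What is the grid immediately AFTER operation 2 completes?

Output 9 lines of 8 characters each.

Answer: BBBBBBBB
BBBBBBBB
RRBBBBBB
BBBBBBBB
BBBBBWBB
BBBWBWBB
BBBBBBBG
BBBBBBBB
BBBBBBBB

Derivation:
After op 1 paint(5,3,W):
BBBBBBBB
BBBBBBBB
RRBBBBBB
BBBBBBBB
BBBBBWBB
BBBWBWBB
BBBBBBBG
BBBBBBBB
BBBBBBBB
After op 2 fill(5,7,B) [0 cells changed]:
BBBBBBBB
BBBBBBBB
RRBBBBBB
BBBBBBBB
BBBBBWBB
BBBWBWBB
BBBBBBBG
BBBBBBBB
BBBBBBBB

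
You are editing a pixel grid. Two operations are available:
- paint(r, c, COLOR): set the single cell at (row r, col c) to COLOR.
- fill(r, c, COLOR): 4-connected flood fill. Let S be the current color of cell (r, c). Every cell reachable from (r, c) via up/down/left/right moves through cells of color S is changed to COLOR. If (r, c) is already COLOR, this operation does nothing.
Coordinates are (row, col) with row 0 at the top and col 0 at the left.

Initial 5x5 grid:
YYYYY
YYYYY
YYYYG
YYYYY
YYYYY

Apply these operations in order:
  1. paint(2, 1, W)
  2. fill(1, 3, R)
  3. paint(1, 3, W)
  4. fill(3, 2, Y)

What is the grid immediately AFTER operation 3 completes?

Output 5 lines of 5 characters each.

After op 1 paint(2,1,W):
YYYYY
YYYYY
YWYYG
YYYYY
YYYYY
After op 2 fill(1,3,R) [23 cells changed]:
RRRRR
RRRRR
RWRRG
RRRRR
RRRRR
After op 3 paint(1,3,W):
RRRRR
RRRWR
RWRRG
RRRRR
RRRRR

Answer: RRRRR
RRRWR
RWRRG
RRRRR
RRRRR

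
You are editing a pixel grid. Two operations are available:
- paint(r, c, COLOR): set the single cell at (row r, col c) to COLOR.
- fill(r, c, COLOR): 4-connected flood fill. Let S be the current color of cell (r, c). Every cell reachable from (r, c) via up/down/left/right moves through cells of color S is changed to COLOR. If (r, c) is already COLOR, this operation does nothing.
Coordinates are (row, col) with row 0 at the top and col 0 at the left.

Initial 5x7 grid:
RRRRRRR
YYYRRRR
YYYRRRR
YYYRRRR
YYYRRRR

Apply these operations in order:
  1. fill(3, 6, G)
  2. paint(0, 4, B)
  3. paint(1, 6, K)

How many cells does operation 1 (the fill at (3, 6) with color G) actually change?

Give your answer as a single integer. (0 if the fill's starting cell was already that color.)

Answer: 23

Derivation:
After op 1 fill(3,6,G) [23 cells changed]:
GGGGGGG
YYYGGGG
YYYGGGG
YYYGGGG
YYYGGGG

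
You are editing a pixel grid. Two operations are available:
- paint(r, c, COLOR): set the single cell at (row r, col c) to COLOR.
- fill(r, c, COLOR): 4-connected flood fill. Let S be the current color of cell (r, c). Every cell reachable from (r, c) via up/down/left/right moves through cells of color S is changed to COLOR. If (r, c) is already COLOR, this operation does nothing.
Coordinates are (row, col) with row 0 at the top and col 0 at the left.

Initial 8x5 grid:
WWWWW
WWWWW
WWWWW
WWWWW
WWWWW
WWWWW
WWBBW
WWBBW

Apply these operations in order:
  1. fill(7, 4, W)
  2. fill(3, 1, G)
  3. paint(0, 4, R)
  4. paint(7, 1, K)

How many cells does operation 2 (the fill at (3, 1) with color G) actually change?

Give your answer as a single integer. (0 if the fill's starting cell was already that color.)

Answer: 36

Derivation:
After op 1 fill(7,4,W) [0 cells changed]:
WWWWW
WWWWW
WWWWW
WWWWW
WWWWW
WWWWW
WWBBW
WWBBW
After op 2 fill(3,1,G) [36 cells changed]:
GGGGG
GGGGG
GGGGG
GGGGG
GGGGG
GGGGG
GGBBG
GGBBG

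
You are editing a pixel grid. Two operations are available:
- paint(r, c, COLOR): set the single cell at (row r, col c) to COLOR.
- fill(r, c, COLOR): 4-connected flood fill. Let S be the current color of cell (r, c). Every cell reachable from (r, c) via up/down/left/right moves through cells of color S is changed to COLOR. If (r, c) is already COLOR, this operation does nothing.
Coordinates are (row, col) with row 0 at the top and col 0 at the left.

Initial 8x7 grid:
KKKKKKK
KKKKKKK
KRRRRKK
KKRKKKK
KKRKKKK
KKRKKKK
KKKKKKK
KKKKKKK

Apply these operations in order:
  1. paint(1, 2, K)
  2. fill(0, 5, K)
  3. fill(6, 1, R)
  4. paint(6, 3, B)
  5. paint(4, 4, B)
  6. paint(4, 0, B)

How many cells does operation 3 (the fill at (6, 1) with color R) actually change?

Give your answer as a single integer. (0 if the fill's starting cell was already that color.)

Answer: 49

Derivation:
After op 1 paint(1,2,K):
KKKKKKK
KKKKKKK
KRRRRKK
KKRKKKK
KKRKKKK
KKRKKKK
KKKKKKK
KKKKKKK
After op 2 fill(0,5,K) [0 cells changed]:
KKKKKKK
KKKKKKK
KRRRRKK
KKRKKKK
KKRKKKK
KKRKKKK
KKKKKKK
KKKKKKK
After op 3 fill(6,1,R) [49 cells changed]:
RRRRRRR
RRRRRRR
RRRRRRR
RRRRRRR
RRRRRRR
RRRRRRR
RRRRRRR
RRRRRRR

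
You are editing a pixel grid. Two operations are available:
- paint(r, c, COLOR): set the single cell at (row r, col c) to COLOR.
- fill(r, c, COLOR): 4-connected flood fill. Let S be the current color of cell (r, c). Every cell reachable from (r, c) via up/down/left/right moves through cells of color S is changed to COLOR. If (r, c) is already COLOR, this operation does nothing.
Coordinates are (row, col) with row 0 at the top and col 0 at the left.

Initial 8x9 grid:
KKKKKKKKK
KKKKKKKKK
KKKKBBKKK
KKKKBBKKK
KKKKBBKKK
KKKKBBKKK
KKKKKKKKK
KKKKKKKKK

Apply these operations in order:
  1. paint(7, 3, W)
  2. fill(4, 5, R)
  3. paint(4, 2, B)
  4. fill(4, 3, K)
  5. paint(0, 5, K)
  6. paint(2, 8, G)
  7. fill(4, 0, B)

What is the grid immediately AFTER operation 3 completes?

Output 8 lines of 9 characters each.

Answer: KKKKKKKKK
KKKKKKKKK
KKKKRRKKK
KKKKRRKKK
KKBKRRKKK
KKKKRRKKK
KKKKKKKKK
KKKWKKKKK

Derivation:
After op 1 paint(7,3,W):
KKKKKKKKK
KKKKKKKKK
KKKKBBKKK
KKKKBBKKK
KKKKBBKKK
KKKKBBKKK
KKKKKKKKK
KKKWKKKKK
After op 2 fill(4,5,R) [8 cells changed]:
KKKKKKKKK
KKKKKKKKK
KKKKRRKKK
KKKKRRKKK
KKKKRRKKK
KKKKRRKKK
KKKKKKKKK
KKKWKKKKK
After op 3 paint(4,2,B):
KKKKKKKKK
KKKKKKKKK
KKKKRRKKK
KKKKRRKKK
KKBKRRKKK
KKKKRRKKK
KKKKKKKKK
KKKWKKKKK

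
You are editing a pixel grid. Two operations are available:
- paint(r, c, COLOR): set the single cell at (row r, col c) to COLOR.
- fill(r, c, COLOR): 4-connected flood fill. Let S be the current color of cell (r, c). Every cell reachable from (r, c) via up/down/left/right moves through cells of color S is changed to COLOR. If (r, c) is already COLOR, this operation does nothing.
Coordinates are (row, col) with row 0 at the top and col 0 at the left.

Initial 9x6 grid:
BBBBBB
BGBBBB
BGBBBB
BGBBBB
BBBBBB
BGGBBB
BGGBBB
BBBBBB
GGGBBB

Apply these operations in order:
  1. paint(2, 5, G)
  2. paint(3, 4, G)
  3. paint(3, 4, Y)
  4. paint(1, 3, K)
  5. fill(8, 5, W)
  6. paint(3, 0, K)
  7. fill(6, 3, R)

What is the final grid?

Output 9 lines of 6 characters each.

Answer: RRRRRR
RGRKRR
RGRRRG
KGRRYR
RRRRRR
RGGRRR
RGGRRR
RRRRRR
GGGRRR

Derivation:
After op 1 paint(2,5,G):
BBBBBB
BGBBBB
BGBBBG
BGBBBB
BBBBBB
BGGBBB
BGGBBB
BBBBBB
GGGBBB
After op 2 paint(3,4,G):
BBBBBB
BGBBBB
BGBBBG
BGBBGB
BBBBBB
BGGBBB
BGGBBB
BBBBBB
GGGBBB
After op 3 paint(3,4,Y):
BBBBBB
BGBBBB
BGBBBG
BGBBYB
BBBBBB
BGGBBB
BGGBBB
BBBBBB
GGGBBB
After op 4 paint(1,3,K):
BBBBBB
BGBKBB
BGBBBG
BGBBYB
BBBBBB
BGGBBB
BGGBBB
BBBBBB
GGGBBB
After op 5 fill(8,5,W) [41 cells changed]:
WWWWWW
WGWKWW
WGWWWG
WGWWYW
WWWWWW
WGGWWW
WGGWWW
WWWWWW
GGGWWW
After op 6 paint(3,0,K):
WWWWWW
WGWKWW
WGWWWG
KGWWYW
WWWWWW
WGGWWW
WGGWWW
WWWWWW
GGGWWW
After op 7 fill(6,3,R) [40 cells changed]:
RRRRRR
RGRKRR
RGRRRG
KGRRYR
RRRRRR
RGGRRR
RGGRRR
RRRRRR
GGGRRR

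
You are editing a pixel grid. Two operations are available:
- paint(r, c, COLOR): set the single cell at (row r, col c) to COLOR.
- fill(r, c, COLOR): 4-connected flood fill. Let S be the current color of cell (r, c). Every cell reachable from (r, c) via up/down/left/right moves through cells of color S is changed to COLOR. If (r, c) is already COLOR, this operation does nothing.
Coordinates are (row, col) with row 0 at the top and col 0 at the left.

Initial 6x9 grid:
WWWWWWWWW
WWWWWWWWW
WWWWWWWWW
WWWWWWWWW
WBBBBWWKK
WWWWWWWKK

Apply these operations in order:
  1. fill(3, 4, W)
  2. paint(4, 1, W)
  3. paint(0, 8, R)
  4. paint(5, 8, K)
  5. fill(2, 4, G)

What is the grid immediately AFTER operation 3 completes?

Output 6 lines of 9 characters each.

After op 1 fill(3,4,W) [0 cells changed]:
WWWWWWWWW
WWWWWWWWW
WWWWWWWWW
WWWWWWWWW
WBBBBWWKK
WWWWWWWKK
After op 2 paint(4,1,W):
WWWWWWWWW
WWWWWWWWW
WWWWWWWWW
WWWWWWWWW
WWBBBWWKK
WWWWWWWKK
After op 3 paint(0,8,R):
WWWWWWWWR
WWWWWWWWW
WWWWWWWWW
WWWWWWWWW
WWBBBWWKK
WWWWWWWKK

Answer: WWWWWWWWR
WWWWWWWWW
WWWWWWWWW
WWWWWWWWW
WWBBBWWKK
WWWWWWWKK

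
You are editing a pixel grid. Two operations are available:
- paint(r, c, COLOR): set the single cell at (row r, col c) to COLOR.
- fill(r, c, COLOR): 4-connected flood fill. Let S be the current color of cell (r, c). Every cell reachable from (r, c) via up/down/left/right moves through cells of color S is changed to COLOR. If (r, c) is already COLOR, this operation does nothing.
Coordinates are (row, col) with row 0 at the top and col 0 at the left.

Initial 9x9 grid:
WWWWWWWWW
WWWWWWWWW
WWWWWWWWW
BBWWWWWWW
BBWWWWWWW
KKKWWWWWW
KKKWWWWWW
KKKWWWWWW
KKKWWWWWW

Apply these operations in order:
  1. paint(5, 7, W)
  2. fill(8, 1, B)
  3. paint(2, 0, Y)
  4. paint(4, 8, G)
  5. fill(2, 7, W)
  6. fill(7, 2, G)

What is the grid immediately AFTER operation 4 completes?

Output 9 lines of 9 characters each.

Answer: WWWWWWWWW
WWWWWWWWW
YWWWWWWWW
BBWWWWWWW
BBWWWWWWG
BBBWWWWWW
BBBWWWWWW
BBBWWWWWW
BBBWWWWWW

Derivation:
After op 1 paint(5,7,W):
WWWWWWWWW
WWWWWWWWW
WWWWWWWWW
BBWWWWWWW
BBWWWWWWW
KKKWWWWWW
KKKWWWWWW
KKKWWWWWW
KKKWWWWWW
After op 2 fill(8,1,B) [12 cells changed]:
WWWWWWWWW
WWWWWWWWW
WWWWWWWWW
BBWWWWWWW
BBWWWWWWW
BBBWWWWWW
BBBWWWWWW
BBBWWWWWW
BBBWWWWWW
After op 3 paint(2,0,Y):
WWWWWWWWW
WWWWWWWWW
YWWWWWWWW
BBWWWWWWW
BBWWWWWWW
BBBWWWWWW
BBBWWWWWW
BBBWWWWWW
BBBWWWWWW
After op 4 paint(4,8,G):
WWWWWWWWW
WWWWWWWWW
YWWWWWWWW
BBWWWWWWW
BBWWWWWWG
BBBWWWWWW
BBBWWWWWW
BBBWWWWWW
BBBWWWWWW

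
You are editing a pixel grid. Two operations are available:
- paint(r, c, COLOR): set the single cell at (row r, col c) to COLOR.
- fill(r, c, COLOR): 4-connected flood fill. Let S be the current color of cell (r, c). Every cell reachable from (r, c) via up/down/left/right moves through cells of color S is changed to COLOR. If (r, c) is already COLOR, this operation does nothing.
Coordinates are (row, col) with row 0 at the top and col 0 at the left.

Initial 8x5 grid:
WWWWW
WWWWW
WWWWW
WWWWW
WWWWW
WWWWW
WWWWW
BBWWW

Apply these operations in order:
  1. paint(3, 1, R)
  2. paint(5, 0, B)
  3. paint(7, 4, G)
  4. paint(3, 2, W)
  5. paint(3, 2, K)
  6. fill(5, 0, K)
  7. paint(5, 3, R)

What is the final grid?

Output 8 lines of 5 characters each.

Answer: WWWWW
WWWWW
WWWWW
WRKWW
WWWWW
KWWRW
WWWWW
BBWWG

Derivation:
After op 1 paint(3,1,R):
WWWWW
WWWWW
WWWWW
WRWWW
WWWWW
WWWWW
WWWWW
BBWWW
After op 2 paint(5,0,B):
WWWWW
WWWWW
WWWWW
WRWWW
WWWWW
BWWWW
WWWWW
BBWWW
After op 3 paint(7,4,G):
WWWWW
WWWWW
WWWWW
WRWWW
WWWWW
BWWWW
WWWWW
BBWWG
After op 4 paint(3,2,W):
WWWWW
WWWWW
WWWWW
WRWWW
WWWWW
BWWWW
WWWWW
BBWWG
After op 5 paint(3,2,K):
WWWWW
WWWWW
WWWWW
WRKWW
WWWWW
BWWWW
WWWWW
BBWWG
After op 6 fill(5,0,K) [1 cells changed]:
WWWWW
WWWWW
WWWWW
WRKWW
WWWWW
KWWWW
WWWWW
BBWWG
After op 7 paint(5,3,R):
WWWWW
WWWWW
WWWWW
WRKWW
WWWWW
KWWRW
WWWWW
BBWWG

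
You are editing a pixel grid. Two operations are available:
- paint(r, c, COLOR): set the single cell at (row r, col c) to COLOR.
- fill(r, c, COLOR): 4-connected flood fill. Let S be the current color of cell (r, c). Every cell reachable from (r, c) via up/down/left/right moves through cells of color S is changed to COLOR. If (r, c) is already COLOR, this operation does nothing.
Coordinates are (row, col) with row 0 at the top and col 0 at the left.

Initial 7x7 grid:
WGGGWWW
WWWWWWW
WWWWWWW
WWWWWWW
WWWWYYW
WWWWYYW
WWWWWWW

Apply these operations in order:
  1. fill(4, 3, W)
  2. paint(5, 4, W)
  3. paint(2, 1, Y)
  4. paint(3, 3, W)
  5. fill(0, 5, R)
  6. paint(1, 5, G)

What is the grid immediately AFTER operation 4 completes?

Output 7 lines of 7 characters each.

Answer: WGGGWWW
WWWWWWW
WYWWWWW
WWWWWWW
WWWWYYW
WWWWWYW
WWWWWWW

Derivation:
After op 1 fill(4,3,W) [0 cells changed]:
WGGGWWW
WWWWWWW
WWWWWWW
WWWWWWW
WWWWYYW
WWWWYYW
WWWWWWW
After op 2 paint(5,4,W):
WGGGWWW
WWWWWWW
WWWWWWW
WWWWWWW
WWWWYYW
WWWWWYW
WWWWWWW
After op 3 paint(2,1,Y):
WGGGWWW
WWWWWWW
WYWWWWW
WWWWWWW
WWWWYYW
WWWWWYW
WWWWWWW
After op 4 paint(3,3,W):
WGGGWWW
WWWWWWW
WYWWWWW
WWWWWWW
WWWWYYW
WWWWWYW
WWWWWWW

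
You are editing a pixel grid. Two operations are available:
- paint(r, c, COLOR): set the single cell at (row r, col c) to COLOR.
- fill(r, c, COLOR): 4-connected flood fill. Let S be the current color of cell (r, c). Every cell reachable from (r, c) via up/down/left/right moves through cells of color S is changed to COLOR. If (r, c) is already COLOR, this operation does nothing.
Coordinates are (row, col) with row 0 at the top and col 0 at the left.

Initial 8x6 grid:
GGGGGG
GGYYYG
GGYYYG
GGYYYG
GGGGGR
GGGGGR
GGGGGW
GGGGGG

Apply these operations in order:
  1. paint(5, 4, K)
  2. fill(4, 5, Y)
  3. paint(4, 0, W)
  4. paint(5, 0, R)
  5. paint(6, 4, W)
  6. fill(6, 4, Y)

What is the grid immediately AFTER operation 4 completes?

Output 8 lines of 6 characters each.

After op 1 paint(5,4,K):
GGGGGG
GGYYYG
GGYYYG
GGYYYG
GGGGGR
GGGGKR
GGGGGW
GGGGGG
After op 2 fill(4,5,Y) [2 cells changed]:
GGGGGG
GGYYYG
GGYYYG
GGYYYG
GGGGGY
GGGGKY
GGGGGW
GGGGGG
After op 3 paint(4,0,W):
GGGGGG
GGYYYG
GGYYYG
GGYYYG
WGGGGY
GGGGKY
GGGGGW
GGGGGG
After op 4 paint(5,0,R):
GGGGGG
GGYYYG
GGYYYG
GGYYYG
WGGGGY
RGGGKY
GGGGGW
GGGGGG

Answer: GGGGGG
GGYYYG
GGYYYG
GGYYYG
WGGGGY
RGGGKY
GGGGGW
GGGGGG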